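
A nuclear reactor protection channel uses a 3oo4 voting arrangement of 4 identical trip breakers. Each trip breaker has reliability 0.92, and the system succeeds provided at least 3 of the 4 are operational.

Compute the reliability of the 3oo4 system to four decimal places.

0.9656

R = Σ_{i=3}^{4} C(4,i) p^i (1−p)^{4−i} with p = 0.92
C(4,3)·0.92^3·0.08^1 = 0.249180
C(4,4)·0.92^4·0.08^0 = 0.716393
Sum = 0.9656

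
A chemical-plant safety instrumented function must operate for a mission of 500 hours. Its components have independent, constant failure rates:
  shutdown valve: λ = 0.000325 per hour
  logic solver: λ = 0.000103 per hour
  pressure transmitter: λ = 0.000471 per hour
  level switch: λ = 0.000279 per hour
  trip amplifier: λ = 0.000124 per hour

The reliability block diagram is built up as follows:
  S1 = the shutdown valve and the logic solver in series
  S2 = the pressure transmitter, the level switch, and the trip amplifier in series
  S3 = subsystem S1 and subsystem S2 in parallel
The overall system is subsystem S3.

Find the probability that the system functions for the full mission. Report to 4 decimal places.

R(shutdown valve) = exp(−0.000325 × 500) = 0.850016
R(logic solver) = exp(−0.000103 × 500) = 0.949804
R(pressure transmitter) = exp(−0.000471 × 500) = 0.790176
R(level switch) = exp(−0.000279 × 500) = 0.869793
R(trip amplifier) = exp(−0.000124 × 500) = 0.939883
Series (shutdown valve and logic solver): 0.850016 × 0.949804 = 0.807349
Series (pressure transmitter, level switch, and trip amplifier): 0.790176 × 0.869793 × 0.939883 = 0.645972
Parallel ([0.807349] and [0.645972]): 1 − (1 − 0.807349)(1 − 0.645972) = 0.9318

0.9318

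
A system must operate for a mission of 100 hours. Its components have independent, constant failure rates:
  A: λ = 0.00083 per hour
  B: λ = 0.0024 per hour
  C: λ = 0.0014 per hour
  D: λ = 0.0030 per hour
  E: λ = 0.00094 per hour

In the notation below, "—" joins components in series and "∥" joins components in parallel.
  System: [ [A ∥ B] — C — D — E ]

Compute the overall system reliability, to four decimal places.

0.5763

R(A) = exp(−0.00083 × 100) = 0.920351
R(B) = exp(−0.0024 × 100) = 0.786628
R(C) = exp(−0.0014 × 100) = 0.869358
R(D) = exp(−0.0030 × 100) = 0.740818
R(E) = exp(−0.00094 × 100) = 0.910283
Parallel (A and B): 1 − (1 − 0.920351)(1 − 0.786628) = 0.983005
Series ([0.983005], C, D, and E): 0.983005 × 0.869358 × 0.740818 × 0.910283 = 0.5763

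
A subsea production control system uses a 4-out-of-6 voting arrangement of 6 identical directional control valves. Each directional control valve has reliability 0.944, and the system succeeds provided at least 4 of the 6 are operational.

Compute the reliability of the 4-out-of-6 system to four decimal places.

R = Σ_{i=4}^{6} C(6,i) p^i (1−p)^{6−i} with p = 0.944
C(6,4)·0.944^4·0.056^2 = 0.037356
C(6,5)·0.944^5·0.056^1 = 0.251883
C(6,6)·0.944^6·0.056^0 = 0.707672
Sum = 0.9969

0.9969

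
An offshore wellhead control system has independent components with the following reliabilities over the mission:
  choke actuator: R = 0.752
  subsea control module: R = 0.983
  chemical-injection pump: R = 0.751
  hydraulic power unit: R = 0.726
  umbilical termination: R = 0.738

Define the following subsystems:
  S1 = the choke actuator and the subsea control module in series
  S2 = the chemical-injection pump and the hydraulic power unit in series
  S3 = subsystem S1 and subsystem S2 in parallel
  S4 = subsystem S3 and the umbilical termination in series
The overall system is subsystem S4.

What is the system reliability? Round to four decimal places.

0.6505

Series (choke actuator and subsea control module): 0.752000 × 0.983000 = 0.739216
Series (chemical-injection pump and hydraulic power unit): 0.751000 × 0.726000 = 0.545226
Parallel ([0.739216] and [0.545226]): 1 − (1 − 0.739216)(1 − 0.545226) = 0.881402
Series ([0.881402] and umbilical termination): 0.881402 × 0.738000 = 0.6505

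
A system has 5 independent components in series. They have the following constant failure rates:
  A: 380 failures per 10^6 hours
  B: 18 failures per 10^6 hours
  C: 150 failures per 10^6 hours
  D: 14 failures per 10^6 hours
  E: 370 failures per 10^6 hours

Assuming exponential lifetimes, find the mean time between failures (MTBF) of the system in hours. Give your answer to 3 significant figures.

1070

Series of exponential components: λ_sys = Σ λ_i
λ_sys = 0.00038 + 0.000018 + 0.00015 + 0.000014 + 0.00037 = 9.3200e-04 /h
MTBF = 1 / λ_sys = 1070 h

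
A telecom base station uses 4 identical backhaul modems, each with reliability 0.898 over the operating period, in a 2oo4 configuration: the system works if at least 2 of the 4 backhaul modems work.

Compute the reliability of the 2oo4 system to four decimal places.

0.9961

R = Σ_{i=2}^{4} C(4,i) p^i (1−p)^{4−i} with p = 0.898
C(4,2)·0.898^2·0.102^2 = 0.050339
C(4,3)·0.898^3·0.102^1 = 0.295454
C(4,4)·0.898^4·0.102^0 = 0.650287
Sum = 0.9961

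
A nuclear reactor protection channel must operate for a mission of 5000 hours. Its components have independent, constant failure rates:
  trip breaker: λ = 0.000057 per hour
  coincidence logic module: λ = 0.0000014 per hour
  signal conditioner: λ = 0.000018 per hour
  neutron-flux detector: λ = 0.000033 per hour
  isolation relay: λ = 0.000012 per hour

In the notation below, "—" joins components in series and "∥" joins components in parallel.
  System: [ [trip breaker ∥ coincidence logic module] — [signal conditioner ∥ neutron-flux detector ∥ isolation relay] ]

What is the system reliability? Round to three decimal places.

R(trip breaker) = exp(−0.000057 × 5000) = 0.75201
R(coincidence logic module) = exp(−0.0000014 × 5000) = 0.99302
R(signal conditioner) = exp(−0.000018 × 5000) = 0.91393
R(neutron-flux detector) = exp(−0.000033 × 5000) = 0.84789
R(isolation relay) = exp(−0.000012 × 5000) = 0.94176
Parallel (trip breaker and coincidence logic module): 1 − (1 − 0.75201)(1 − 0.99302) = 0.99827
Parallel (signal conditioner, neutron-flux detector, and isolation relay): 1 − (1 − 0.91393)(1 − 0.84789)(1 − 0.94176) = 0.99924
Series ([0.99827] and [0.99924]): 0.99827 × 0.99924 = 0.998

0.998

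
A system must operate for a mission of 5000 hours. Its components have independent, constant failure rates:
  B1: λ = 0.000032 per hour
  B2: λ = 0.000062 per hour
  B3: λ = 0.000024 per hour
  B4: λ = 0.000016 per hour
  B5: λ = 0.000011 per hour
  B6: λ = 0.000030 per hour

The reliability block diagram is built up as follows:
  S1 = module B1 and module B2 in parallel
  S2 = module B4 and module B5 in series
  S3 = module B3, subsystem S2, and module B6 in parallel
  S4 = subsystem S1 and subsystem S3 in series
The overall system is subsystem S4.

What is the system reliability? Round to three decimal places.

0.959

R(B1) = exp(−0.000032 × 5000) = 0.85214
R(B2) = exp(−0.000062 × 5000) = 0.73345
R(B3) = exp(−0.000024 × 5000) = 0.88692
R(B4) = exp(−0.000016 × 5000) = 0.92312
R(B5) = exp(−0.000011 × 5000) = 0.94649
R(B6) = exp(−0.000030 × 5000) = 0.86071
Parallel (B1 and B2): 1 − (1 − 0.85214)(1 − 0.73345) = 0.96059
Series (B4 and B5): 0.92312 × 0.94649 = 0.87372
Parallel (B3, [0.87372], and B6): 1 − (1 − 0.88692)(1 − 0.87372)(1 − 0.86071) = 0.99801
Series ([0.96059] and [0.99801]): 0.96059 × 0.99801 = 0.959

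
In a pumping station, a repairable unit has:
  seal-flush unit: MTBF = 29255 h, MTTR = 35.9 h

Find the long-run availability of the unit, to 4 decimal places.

A(seal-flush unit) = MTBF/(MTBF+MTTR) = 29255/(29255+35.9) = 0.9988

0.9988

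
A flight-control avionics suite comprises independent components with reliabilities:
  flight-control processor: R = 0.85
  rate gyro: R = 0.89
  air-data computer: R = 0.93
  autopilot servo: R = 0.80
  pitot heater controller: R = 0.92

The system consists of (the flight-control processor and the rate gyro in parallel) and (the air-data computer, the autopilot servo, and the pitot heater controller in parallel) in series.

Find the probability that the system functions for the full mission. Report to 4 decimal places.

Parallel (flight-control processor and rate gyro): 1 − (1 − 0.850000)(1 − 0.890000) = 0.983500
Parallel (air-data computer, autopilot servo, and pitot heater controller): 1 − (1 − 0.930000)(1 − 0.800000)(1 − 0.920000) = 0.998880
Series ([0.983500] and [0.998880]): 0.983500 × 0.998880 = 0.9824

0.9824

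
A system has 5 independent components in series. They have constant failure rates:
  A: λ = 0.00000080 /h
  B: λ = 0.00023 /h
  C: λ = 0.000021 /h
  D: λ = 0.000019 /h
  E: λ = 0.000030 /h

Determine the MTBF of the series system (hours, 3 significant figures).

Series of exponential components: λ_sys = Σ λ_i
λ_sys = 0.00000080 + 0.00023 + 0.000021 + 0.000019 + 0.000030 = 3.0080e-04 /h
MTBF = 1 / λ_sys = 3320 h

3320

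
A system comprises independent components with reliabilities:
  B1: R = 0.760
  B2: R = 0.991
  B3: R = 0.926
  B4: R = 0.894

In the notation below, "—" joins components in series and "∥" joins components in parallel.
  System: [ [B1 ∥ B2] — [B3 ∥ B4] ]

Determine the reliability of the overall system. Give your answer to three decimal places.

0.990

Parallel (B1 and B2): 1 − (1 − 0.76000)(1 − 0.99100) = 0.99784
Parallel (B3 and B4): 1 − (1 − 0.92600)(1 − 0.89400) = 0.99216
Series ([0.99784] and [0.99216]): 0.99784 × 0.99216 = 0.990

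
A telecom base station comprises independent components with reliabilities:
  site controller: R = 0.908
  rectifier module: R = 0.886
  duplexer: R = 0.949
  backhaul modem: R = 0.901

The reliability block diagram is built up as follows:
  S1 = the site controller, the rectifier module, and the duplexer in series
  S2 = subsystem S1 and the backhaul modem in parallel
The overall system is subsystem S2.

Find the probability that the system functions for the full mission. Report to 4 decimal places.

0.9766

Series (site controller, rectifier module, and duplexer): 0.908000 × 0.886000 × 0.949000 = 0.763459
Parallel ([0.763459] and backhaul modem): 1 − (1 − 0.763459)(1 − 0.901000) = 0.9766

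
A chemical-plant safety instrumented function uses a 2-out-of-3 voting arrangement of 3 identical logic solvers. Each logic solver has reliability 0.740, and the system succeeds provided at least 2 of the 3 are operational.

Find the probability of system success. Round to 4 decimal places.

R = Σ_{i=2}^{3} C(3,i) p^i (1−p)^{3−i} with p = 0.740
C(3,2)·0.740^2·0.260^1 = 0.427128
C(3,3)·0.740^3·0.260^0 = 0.405224
Sum = 0.8324

0.8324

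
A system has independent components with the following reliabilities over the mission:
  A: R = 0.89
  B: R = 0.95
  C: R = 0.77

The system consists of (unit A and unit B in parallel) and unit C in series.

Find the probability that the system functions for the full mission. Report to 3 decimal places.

Parallel (A and B): 1 − (1 − 0.89000)(1 − 0.95000) = 0.99450
Series ([0.99450] and C): 0.99450 × 0.77000 = 0.766

0.766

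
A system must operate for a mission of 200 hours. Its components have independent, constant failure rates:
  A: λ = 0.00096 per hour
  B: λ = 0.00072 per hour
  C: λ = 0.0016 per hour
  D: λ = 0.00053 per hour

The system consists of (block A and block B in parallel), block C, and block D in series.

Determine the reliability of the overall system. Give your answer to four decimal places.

R(A) = exp(−0.00096 × 200) = 0.825307
R(B) = exp(−0.00072 × 200) = 0.865888
R(C) = exp(−0.0016 × 200) = 0.726149
R(D) = exp(−0.00053 × 200) = 0.899425
Parallel (A and B): 1 − (1 − 0.825307)(1 − 0.865888) = 0.976572
Series ([0.976572], C, and D): 0.976572 × 0.726149 × 0.899425 = 0.6378

0.6378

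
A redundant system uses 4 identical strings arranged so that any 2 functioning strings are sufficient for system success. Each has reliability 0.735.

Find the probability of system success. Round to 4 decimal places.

R = Σ_{i=2}^{4} C(4,i) p^i (1−p)^{4−i} with p = 0.735
C(4,2)·0.735^2·0.265^2 = 0.227624
C(4,3)·0.735^3·0.265^1 = 0.420889
C(4,4)·0.735^4·0.265^0 = 0.291843
Sum = 0.9404

0.9404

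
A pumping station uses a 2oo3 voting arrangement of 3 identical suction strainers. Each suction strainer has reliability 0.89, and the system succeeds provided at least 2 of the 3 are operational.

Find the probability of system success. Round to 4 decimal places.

0.9664

R = Σ_{i=2}^{3} C(3,i) p^i (1−p)^{3−i} with p = 0.89
C(3,2)·0.89^2·0.11^1 = 0.261393
C(3,3)·0.89^3·0.11^0 = 0.704969
Sum = 0.9664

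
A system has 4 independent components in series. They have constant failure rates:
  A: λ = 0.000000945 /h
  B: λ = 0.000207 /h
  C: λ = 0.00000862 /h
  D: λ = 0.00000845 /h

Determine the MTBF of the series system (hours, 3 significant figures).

4440

Series of exponential components: λ_sys = Σ λ_i
λ_sys = 0.000000945 + 0.000207 + 0.00000862 + 0.00000845 = 2.2501e-04 /h
MTBF = 1 / λ_sys = 4440 h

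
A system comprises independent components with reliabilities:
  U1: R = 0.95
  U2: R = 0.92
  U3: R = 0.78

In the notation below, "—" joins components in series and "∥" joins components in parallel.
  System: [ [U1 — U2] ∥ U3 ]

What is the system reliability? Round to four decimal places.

Series (U1 and U2): 0.950000 × 0.920000 = 0.874000
Parallel ([0.874000] and U3): 1 − (1 − 0.874000)(1 − 0.780000) = 0.9723

0.9723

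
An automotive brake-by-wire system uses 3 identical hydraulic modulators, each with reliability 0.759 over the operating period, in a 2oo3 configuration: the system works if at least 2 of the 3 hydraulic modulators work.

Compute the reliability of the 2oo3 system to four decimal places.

R = Σ_{i=2}^{3} C(3,i) p^i (1−p)^{3−i} with p = 0.759
C(3,2)·0.759^2·0.241^1 = 0.416507
C(3,3)·0.759^3·0.241^0 = 0.437245
Sum = 0.8538

0.8538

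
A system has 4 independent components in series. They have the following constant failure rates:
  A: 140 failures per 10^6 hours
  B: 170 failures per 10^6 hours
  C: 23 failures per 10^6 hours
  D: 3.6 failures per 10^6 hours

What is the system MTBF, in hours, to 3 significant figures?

2970

Series of exponential components: λ_sys = Σ λ_i
λ_sys = 0.00014 + 0.00017 + 0.000023 + 0.0000036 = 3.3660e-04 /h
MTBF = 1 / λ_sys = 2970 h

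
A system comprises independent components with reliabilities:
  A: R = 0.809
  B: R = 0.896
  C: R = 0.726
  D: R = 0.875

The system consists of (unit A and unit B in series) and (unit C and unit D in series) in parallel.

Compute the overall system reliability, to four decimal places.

0.8996

Series (A and B): 0.809000 × 0.896000 = 0.724864
Series (C and D): 0.726000 × 0.875000 = 0.635250
Parallel ([0.724864] and [0.635250]): 1 − (1 − 0.724864)(1 − 0.635250) = 0.8996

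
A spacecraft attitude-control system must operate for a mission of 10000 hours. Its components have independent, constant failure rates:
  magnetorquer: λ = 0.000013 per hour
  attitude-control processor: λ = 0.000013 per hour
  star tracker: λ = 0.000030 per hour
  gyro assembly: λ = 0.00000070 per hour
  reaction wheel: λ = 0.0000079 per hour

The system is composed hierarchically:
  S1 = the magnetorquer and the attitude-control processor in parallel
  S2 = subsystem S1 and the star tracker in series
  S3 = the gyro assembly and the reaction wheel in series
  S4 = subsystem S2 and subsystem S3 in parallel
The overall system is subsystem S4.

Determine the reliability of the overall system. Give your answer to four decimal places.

R(magnetorquer) = exp(−0.000013 × 10000) = 0.878095
R(attitude-control processor) = exp(−0.000013 × 10000) = 0.878095
R(star tracker) = exp(−0.000030 × 10000) = 0.740818
R(gyro assembly) = exp(−0.00000070 × 10000) = 0.993024
R(reaction wheel) = exp(−0.0000079 × 10000) = 0.924040
Parallel (magnetorquer and attitude-control processor): 1 − (1 − 0.878095)(1 − 0.878095) = 0.985139
Series ([0.985139] and star tracker): 0.985139 × 0.740818 = 0.729809
Series (gyro assembly and reaction wheel): 0.993024 × 0.924040 = 0.917594
Parallel ([0.729809] and [0.917594]): 1 − (1 − 0.729809)(1 − 0.917594) = 0.9777

0.9777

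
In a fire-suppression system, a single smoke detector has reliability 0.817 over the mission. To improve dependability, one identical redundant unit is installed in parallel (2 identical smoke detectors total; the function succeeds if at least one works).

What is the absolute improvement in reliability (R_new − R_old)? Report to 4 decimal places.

R_before = 0.817
R_after = 1 − (1 − 0.817)^2 = 0.9665
ΔR = 0.9665 − 0.817 = 0.1495

0.1495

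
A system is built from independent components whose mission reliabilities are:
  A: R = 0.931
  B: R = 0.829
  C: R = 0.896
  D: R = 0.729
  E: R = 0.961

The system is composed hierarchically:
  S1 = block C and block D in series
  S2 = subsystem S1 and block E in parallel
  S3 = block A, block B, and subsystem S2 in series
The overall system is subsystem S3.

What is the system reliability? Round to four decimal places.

0.7614

Series (C and D): 0.896000 × 0.729000 = 0.653184
Parallel ([0.653184] and E): 1 − (1 − 0.653184)(1 − 0.961000) = 0.986474
Series (A, B, and [0.986474]): 0.931000 × 0.829000 × 0.986474 = 0.7614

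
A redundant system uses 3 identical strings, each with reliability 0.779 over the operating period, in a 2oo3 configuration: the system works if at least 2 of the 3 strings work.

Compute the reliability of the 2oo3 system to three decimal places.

R = Σ_{i=2}^{3} C(3,i) p^i (1−p)^{3−i} with p = 0.779
C(3,2)·0.779^2·0.221^1 = 0.40234
C(3,3)·0.779^3·0.221^0 = 0.47273
Sum = 0.875

0.875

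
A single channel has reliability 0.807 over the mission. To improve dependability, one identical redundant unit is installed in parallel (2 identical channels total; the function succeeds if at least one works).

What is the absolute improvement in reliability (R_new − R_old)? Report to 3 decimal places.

0.156

R_before = 0.807
R_after = 1 − (1 − 0.807)^2 = 0.963
ΔR = 0.963 − 0.807 = 0.156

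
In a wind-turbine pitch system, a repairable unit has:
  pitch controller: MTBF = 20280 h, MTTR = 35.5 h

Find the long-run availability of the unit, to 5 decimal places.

A(pitch controller) = MTBF/(MTBF+MTTR) = 20280/(20280+35.5) = 0.99825

0.99825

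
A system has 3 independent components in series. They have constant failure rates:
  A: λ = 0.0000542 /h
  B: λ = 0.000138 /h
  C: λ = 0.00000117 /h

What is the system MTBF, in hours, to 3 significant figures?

Series of exponential components: λ_sys = Σ λ_i
λ_sys = 0.0000542 + 0.000138 + 0.00000117 = 1.9337e-04 /h
MTBF = 1 / λ_sys = 5170 h

5170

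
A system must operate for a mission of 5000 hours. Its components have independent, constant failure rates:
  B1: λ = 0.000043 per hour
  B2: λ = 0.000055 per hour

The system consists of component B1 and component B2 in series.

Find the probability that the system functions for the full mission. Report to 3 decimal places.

0.613

R(B1) = exp(−0.000043 × 5000) = 0.80654
R(B2) = exp(−0.000055 × 5000) = 0.75957
Series (B1 and B2): 0.80654 × 0.75957 = 0.613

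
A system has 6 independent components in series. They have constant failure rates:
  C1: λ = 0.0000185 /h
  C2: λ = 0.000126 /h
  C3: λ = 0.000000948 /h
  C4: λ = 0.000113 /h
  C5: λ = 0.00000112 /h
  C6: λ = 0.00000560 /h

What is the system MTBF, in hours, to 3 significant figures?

Series of exponential components: λ_sys = Σ λ_i
λ_sys = 0.0000185 + 0.000126 + 0.000000948 + 0.000113 + 0.00000112 + 0.00000560 = 2.6517e-04 /h
MTBF = 1 / λ_sys = 3770 h

3770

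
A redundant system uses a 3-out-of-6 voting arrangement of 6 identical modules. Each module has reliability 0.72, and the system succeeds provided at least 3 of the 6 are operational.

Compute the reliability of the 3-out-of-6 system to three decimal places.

R = Σ_{i=3}^{6} C(6,i) p^i (1−p)^{6−i} with p = 0.72
C(6,3)·0.72^3·0.28^3 = 0.16387
C(6,4)·0.72^4·0.28^2 = 0.31604
C(6,5)·0.72^5·0.28^1 = 0.32507
C(6,6)·0.72^6·0.28^0 = 0.13931
Sum = 0.944

0.944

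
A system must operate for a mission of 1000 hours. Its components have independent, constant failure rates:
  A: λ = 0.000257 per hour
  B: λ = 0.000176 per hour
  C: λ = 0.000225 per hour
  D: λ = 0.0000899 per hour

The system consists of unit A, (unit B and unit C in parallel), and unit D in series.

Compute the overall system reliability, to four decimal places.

R(A) = exp(−0.000257 × 1000) = 0.773368
R(B) = exp(−0.000176 × 1000) = 0.838618
R(C) = exp(−0.000225 × 1000) = 0.798516
R(D) = exp(−0.0000899 × 1000) = 0.914023
Parallel (B and C): 1 − (1 − 0.838618)(1 − 0.798516) = 0.967484
Series (A, [0.967484], and D): 0.773368 × 0.967484 × 0.914023 = 0.6839

0.6839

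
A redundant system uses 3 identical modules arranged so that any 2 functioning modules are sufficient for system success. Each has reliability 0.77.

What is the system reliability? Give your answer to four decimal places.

R = Σ_{i=2}^{3} C(3,i) p^i (1−p)^{3−i} with p = 0.77
C(3,2)·0.77^2·0.23^1 = 0.409101
C(3,3)·0.77^3·0.23^0 = 0.456533
Sum = 0.8656

0.8656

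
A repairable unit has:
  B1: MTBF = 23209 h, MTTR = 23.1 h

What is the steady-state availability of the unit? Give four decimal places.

0.9990

A(B1) = MTBF/(MTBF+MTTR) = 23209/(23209+23.1) = 0.9990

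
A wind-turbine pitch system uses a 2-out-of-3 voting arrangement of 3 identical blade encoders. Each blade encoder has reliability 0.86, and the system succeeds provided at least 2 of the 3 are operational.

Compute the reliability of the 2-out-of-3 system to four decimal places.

0.9467

R = Σ_{i=2}^{3} C(3,i) p^i (1−p)^{3−i} with p = 0.86
C(3,2)·0.86^2·0.14^1 = 0.310632
C(3,3)·0.86^3·0.14^0 = 0.636056
Sum = 0.9467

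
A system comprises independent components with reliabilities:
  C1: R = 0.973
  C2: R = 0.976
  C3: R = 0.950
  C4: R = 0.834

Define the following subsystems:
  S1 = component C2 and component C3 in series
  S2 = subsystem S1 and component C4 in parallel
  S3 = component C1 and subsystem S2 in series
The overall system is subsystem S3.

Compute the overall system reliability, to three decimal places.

Series (C2 and C3): 0.97600 × 0.95000 = 0.92720
Parallel ([0.92720] and C4): 1 − (1 − 0.92720)(1 − 0.83400) = 0.98792
Series (C1 and [0.98792]): 0.97300 × 0.98792 = 0.961

0.961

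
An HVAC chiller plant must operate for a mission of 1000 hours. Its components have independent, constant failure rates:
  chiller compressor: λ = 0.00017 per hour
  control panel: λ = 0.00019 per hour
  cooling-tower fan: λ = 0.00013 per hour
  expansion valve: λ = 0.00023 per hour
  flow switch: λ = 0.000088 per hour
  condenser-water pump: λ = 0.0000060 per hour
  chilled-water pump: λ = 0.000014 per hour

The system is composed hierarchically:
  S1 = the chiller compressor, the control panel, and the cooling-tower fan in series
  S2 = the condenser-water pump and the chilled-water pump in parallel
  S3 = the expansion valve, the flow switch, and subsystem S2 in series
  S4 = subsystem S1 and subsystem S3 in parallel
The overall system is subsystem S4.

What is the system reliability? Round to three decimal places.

0.894

R(chiller compressor) = exp(−0.00017 × 1000) = 0.84366
R(control panel) = exp(−0.00019 × 1000) = 0.82696
R(cooling-tower fan) = exp(−0.00013 × 1000) = 0.87810
R(expansion valve) = exp(−0.00023 × 1000) = 0.79453
R(flow switch) = exp(−0.000088 × 1000) = 0.91576
R(condenser-water pump) = exp(−0.0000060 × 1000) = 0.99402
R(chilled-water pump) = exp(−0.000014 × 1000) = 0.98610
Series (chiller compressor, control panel, and cooling-tower fan): 0.84366 × 0.82696 × 0.87810 = 0.61263
Parallel (condenser-water pump and chilled-water pump): 1 − (1 − 0.99402)(1 − 0.98610) = 0.99992
Series (expansion valve, flow switch, and [0.99992]): 0.79453 × 0.91576 × 0.99992 = 0.72754
Parallel ([0.61263] and [0.72754]): 1 − (1 − 0.61263)(1 − 0.72754) = 0.894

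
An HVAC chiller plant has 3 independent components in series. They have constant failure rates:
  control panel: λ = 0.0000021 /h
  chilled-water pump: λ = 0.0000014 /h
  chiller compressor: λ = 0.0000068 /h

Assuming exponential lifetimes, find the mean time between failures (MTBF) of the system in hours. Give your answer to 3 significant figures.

97100

Series of exponential components: λ_sys = Σ λ_i
λ_sys = 0.0000021 + 0.0000014 + 0.0000068 = 1.0300e-05 /h
MTBF = 1 / λ_sys = 97100 h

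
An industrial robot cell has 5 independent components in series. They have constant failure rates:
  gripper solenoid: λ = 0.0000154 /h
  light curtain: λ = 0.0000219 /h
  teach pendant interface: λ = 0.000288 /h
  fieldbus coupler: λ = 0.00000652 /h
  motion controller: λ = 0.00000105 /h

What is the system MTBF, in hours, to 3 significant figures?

Series of exponential components: λ_sys = Σ λ_i
λ_sys = 0.0000154 + 0.0000219 + 0.000288 + 0.00000652 + 0.00000105 = 3.3287e-04 /h
MTBF = 1 / λ_sys = 3000 h

3000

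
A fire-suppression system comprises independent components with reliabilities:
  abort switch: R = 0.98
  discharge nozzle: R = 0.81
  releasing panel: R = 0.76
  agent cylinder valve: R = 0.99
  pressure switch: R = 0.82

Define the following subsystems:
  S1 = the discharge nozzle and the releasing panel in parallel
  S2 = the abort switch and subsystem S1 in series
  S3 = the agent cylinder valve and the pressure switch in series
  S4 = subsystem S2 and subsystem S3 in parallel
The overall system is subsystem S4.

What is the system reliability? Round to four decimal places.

Parallel (discharge nozzle and releasing panel): 1 − (1 − 0.810000)(1 − 0.760000) = 0.954400
Series (abort switch and [0.954400]): 0.980000 × 0.954400 = 0.935312
Series (agent cylinder valve and pressure switch): 0.990000 × 0.820000 = 0.811800
Parallel ([0.935312] and [0.811800]): 1 − (1 − 0.935312)(1 − 0.811800) = 0.9878

0.9878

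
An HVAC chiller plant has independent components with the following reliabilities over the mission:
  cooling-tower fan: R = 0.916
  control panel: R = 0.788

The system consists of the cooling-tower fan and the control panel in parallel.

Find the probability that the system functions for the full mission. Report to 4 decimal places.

0.9822

Parallel (cooling-tower fan and control panel): 1 − (1 − 0.916000)(1 − 0.788000) = 0.9822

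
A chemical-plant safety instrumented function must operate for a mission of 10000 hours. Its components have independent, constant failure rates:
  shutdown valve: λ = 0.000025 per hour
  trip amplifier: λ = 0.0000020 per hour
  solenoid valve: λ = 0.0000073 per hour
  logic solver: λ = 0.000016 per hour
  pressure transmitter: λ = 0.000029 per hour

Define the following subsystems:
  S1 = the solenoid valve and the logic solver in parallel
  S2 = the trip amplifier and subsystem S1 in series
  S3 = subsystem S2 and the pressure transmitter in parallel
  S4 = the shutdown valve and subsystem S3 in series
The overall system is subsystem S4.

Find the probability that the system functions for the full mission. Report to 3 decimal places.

R(shutdown valve) = exp(−0.000025 × 10000) = 0.77880
R(trip amplifier) = exp(−0.0000020 × 10000) = 0.98020
R(solenoid valve) = exp(−0.0000073 × 10000) = 0.92960
R(logic solver) = exp(−0.000016 × 10000) = 0.85214
R(pressure transmitter) = exp(−0.000029 × 10000) = 0.74826
Parallel (solenoid valve and logic solver): 1 − (1 − 0.92960)(1 − 0.85214) = 0.98959
Series (trip amplifier and [0.98959]): 0.98020 × 0.98959 = 0.97000
Parallel ([0.97000] and pressure transmitter): 1 − (1 − 0.97000)(1 − 0.74826) = 0.99245
Series (shutdown valve and [0.99245]): 0.77880 × 0.99245 = 0.773

0.773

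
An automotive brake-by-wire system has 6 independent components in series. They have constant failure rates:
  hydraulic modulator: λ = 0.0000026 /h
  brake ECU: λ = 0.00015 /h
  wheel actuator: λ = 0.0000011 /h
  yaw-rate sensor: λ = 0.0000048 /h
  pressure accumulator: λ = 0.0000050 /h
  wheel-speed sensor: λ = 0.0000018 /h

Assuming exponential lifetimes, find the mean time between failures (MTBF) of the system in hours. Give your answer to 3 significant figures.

Series of exponential components: λ_sys = Σ λ_i
λ_sys = 0.0000026 + 0.00015 + 0.0000011 + 0.0000048 + 0.0000050 + 0.0000018 = 1.6530e-04 /h
MTBF = 1 / λ_sys = 6050 h

6050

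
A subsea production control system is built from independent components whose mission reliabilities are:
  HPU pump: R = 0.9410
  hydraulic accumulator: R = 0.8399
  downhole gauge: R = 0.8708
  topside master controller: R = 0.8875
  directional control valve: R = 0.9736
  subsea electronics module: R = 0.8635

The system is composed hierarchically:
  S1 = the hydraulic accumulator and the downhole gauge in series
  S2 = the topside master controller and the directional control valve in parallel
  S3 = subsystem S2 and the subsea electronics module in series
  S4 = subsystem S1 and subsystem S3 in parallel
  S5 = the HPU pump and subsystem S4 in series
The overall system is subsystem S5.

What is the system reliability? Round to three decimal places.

Series (hydraulic accumulator and downhole gauge): 0.83990 × 0.87080 = 0.73138
Parallel (topside master controller and directional control valve): 1 − (1 − 0.88750)(1 − 0.97360) = 0.99703
Series ([0.99703] and subsea electronics module): 0.99703 × 0.86350 = 0.86094
Parallel ([0.73138] and [0.86094]): 1 − (1 − 0.73138)(1 − 0.86094) = 0.96265
Series (HPU pump and [0.96265]): 0.94100 × 0.96265 = 0.906

0.906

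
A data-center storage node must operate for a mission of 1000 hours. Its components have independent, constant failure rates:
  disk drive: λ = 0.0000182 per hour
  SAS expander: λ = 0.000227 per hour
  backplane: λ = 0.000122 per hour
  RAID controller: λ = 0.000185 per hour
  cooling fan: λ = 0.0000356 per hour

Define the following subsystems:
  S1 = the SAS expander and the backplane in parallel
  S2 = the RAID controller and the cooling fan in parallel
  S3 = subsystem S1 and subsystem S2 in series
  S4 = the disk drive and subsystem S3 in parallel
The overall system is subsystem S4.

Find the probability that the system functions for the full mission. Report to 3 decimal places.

0.999

R(disk drive) = exp(−0.0000182 × 1000) = 0.98196
R(SAS expander) = exp(−0.000227 × 1000) = 0.79692
R(backplane) = exp(−0.000122 × 1000) = 0.88515
R(RAID controller) = exp(−0.000185 × 1000) = 0.83110
R(cooling fan) = exp(−0.0000356 × 1000) = 0.96503
Parallel (SAS expander and backplane): 1 − (1 − 0.79692)(1 − 0.88515) = 0.97668
Parallel (RAID controller and cooling fan): 1 − (1 − 0.83110)(1 − 0.96503) = 0.99409
Series ([0.97668] and [0.99409]): 0.97668 × 0.99409 = 0.97091
Parallel (disk drive and [0.97091]): 1 − (1 − 0.98196)(1 − 0.97091) = 0.999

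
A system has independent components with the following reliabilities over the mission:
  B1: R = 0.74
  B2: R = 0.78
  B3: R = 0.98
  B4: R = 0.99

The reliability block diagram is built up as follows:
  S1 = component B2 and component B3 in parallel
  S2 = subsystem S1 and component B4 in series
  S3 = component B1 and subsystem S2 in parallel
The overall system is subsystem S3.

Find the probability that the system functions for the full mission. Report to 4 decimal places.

0.9963

Parallel (B2 and B3): 1 − (1 − 0.780000)(1 − 0.980000) = 0.995600
Series ([0.995600] and B4): 0.995600 × 0.990000 = 0.985644
Parallel (B1 and [0.985644]): 1 − (1 − 0.740000)(1 − 0.985644) = 0.9963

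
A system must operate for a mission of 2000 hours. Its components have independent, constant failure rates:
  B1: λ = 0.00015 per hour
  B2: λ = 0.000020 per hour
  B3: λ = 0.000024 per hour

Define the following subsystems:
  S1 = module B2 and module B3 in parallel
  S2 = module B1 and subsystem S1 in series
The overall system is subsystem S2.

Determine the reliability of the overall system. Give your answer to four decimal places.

R(B1) = exp(−0.00015 × 2000) = 0.740818
R(B2) = exp(−0.000020 × 2000) = 0.960789
R(B3) = exp(−0.000024 × 2000) = 0.953134
Parallel (B2 and B3): 1 − (1 − 0.960789)(1 − 0.953134) = 0.998162
Series (B1 and [0.998162]): 0.740818 × 0.998162 = 0.7395

0.7395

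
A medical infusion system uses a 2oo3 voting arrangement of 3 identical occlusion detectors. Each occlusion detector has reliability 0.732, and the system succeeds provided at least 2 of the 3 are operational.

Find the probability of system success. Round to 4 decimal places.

0.8230

R = Σ_{i=2}^{3} C(3,i) p^i (1−p)^{3−i} with p = 0.732
C(3,2)·0.732^2·0.268^1 = 0.430802
C(3,3)·0.732^3·0.268^0 = 0.392223
Sum = 0.8230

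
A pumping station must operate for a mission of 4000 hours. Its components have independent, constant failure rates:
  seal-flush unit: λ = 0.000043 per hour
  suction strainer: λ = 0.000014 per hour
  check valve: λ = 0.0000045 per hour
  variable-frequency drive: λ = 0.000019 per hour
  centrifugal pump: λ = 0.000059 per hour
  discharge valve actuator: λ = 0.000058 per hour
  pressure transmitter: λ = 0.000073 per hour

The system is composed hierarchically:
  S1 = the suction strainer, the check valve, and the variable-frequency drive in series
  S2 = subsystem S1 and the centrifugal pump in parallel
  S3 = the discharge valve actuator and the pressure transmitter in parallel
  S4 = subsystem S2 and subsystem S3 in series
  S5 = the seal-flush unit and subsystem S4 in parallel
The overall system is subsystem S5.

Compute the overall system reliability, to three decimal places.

0.987

R(seal-flush unit) = exp(−0.000043 × 4000) = 0.84198
R(suction strainer) = exp(−0.000014 × 4000) = 0.94554
R(check valve) = exp(−0.0000045 × 4000) = 0.98216
R(variable-frequency drive) = exp(−0.000019 × 4000) = 0.92682
R(centrifugal pump) = exp(−0.000059 × 4000) = 0.78978
R(discharge valve actuator) = exp(−0.000058 × 4000) = 0.79295
R(pressure transmitter) = exp(−0.000073 × 4000) = 0.74677
Series (suction strainer, check valve, and variable-frequency drive): 0.94554 × 0.98216 × 0.92682 = 0.86071
Parallel ([0.86071] and centrifugal pump): 1 − (1 − 0.86071)(1 − 0.78978) = 0.97072
Parallel (discharge valve actuator and pressure transmitter): 1 − (1 − 0.79295)(1 − 0.74677) = 0.94757
Series ([0.97072] and [0.94757]): 0.97072 × 0.94757 = 0.91983
Parallel (seal-flush unit and [0.91983]): 1 − (1 − 0.84198)(1 − 0.91983) = 0.987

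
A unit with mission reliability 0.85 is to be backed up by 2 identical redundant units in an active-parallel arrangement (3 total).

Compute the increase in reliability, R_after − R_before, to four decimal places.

0.1466

R_before = 0.85
R_after = 1 − (1 − 0.85)^3 = 0.9966
ΔR = 0.9966 − 0.85 = 0.1466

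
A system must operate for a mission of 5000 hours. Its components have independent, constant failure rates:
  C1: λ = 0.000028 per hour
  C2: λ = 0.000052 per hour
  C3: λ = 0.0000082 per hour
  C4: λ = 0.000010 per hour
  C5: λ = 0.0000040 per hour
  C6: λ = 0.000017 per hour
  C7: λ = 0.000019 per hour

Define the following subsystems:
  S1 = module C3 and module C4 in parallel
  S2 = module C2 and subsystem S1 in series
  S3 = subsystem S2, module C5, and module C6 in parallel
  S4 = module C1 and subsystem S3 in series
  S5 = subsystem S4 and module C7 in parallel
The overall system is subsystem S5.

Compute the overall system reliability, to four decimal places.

R(C1) = exp(−0.000028 × 5000) = 0.869358
R(C2) = exp(−0.000052 × 5000) = 0.771052
R(C3) = exp(−0.0000082 × 5000) = 0.959829
R(C4) = exp(−0.000010 × 5000) = 0.951229
R(C5) = exp(−0.0000040 × 5000) = 0.980199
R(C6) = exp(−0.000017 × 5000) = 0.918512
R(C7) = exp(−0.000019 × 5000) = 0.909373
Parallel (C3 and C4): 1 − (1 − 0.959829)(1 − 0.951229) = 0.998041
Series (C2 and [0.998041]): 0.771052 × 0.998041 = 0.769542
Parallel ([0.769542], C5, and C6): 1 − (1 − 0.769542)(1 − 0.980199)(1 − 0.918512) = 0.999628
Series (C1 and [0.999628]): 0.869358 × 0.999628 = 0.869035
Parallel ([0.869035] and C7): 1 − (1 − 0.869035)(1 − 0.909373) = 0.9881

0.9881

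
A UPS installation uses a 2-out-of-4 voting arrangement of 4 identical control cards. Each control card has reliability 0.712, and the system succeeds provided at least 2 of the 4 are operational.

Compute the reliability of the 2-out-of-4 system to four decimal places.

0.9251

R = Σ_{i=2}^{4} C(4,i) p^i (1−p)^{4−i} with p = 0.712
C(4,2)·0.712^2·0.288^2 = 0.252288
C(4,3)·0.712^3·0.288^1 = 0.415808
C(4,4)·0.712^4·0.288^0 = 0.256992
Sum = 0.9251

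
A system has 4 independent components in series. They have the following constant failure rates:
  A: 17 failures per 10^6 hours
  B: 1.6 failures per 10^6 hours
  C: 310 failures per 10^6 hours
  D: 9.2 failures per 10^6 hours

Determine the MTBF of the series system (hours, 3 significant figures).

2960

Series of exponential components: λ_sys = Σ λ_i
λ_sys = 0.000017 + 0.0000016 + 0.00031 + 0.0000092 = 3.3780e-04 /h
MTBF = 1 / λ_sys = 2960 h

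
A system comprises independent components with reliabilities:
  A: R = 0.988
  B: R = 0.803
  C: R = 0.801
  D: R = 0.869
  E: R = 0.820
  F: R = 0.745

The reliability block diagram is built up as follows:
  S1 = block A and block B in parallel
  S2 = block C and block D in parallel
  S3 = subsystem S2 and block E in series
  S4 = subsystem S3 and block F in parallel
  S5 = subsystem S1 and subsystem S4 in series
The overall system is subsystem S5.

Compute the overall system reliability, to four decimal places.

Parallel (A and B): 1 − (1 − 0.988000)(1 − 0.803000) = 0.997636
Parallel (C and D): 1 − (1 − 0.801000)(1 − 0.869000) = 0.973931
Series ([0.973931] and E): 0.973931 × 0.820000 = 0.798623
Parallel ([0.798623] and F): 1 − (1 − 0.798623)(1 − 0.745000) = 0.948649
Series ([0.997636] and [0.948649]): 0.997636 × 0.948649 = 0.9464

0.9464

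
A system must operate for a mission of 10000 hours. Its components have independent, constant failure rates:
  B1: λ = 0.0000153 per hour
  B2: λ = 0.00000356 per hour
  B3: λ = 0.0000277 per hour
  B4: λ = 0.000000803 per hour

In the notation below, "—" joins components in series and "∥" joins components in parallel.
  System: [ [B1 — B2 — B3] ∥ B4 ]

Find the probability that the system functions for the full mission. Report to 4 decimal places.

R(B1) = exp(−0.0000153 × 10000) = 0.858130
R(B2) = exp(−0.00000356 × 10000) = 0.965026
R(B3) = exp(−0.0000277 × 10000) = 0.758054
R(B4) = exp(−0.000000803 × 10000) = 0.992002
Series (B1, B2, and B3): 0.858130 × 0.965026 × 0.758054 = 0.627758
Parallel ([0.627758] and B4): 1 − (1 − 0.627758)(1 − 0.992002) = 0.9970

0.9970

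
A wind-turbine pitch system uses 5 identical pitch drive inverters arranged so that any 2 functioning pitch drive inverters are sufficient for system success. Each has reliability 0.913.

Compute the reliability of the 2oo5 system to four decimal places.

0.9997

R = Σ_{i=2}^{5} C(5,i) p^i (1−p)^{5−i} with p = 0.913
C(5,2)·0.913^2·0.087^3 = 0.005489
C(5,3)·0.913^3·0.087^2 = 0.057604
C(5,4)·0.913^4·0.087^1 = 0.302254
C(5,5)·0.913^5·0.087^0 = 0.634386
Sum = 0.9997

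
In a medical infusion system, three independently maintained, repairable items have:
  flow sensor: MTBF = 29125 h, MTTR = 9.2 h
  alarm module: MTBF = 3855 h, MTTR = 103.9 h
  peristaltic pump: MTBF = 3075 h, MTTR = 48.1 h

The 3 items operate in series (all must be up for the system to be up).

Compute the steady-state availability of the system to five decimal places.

A(flow sensor) = MTBF/(MTBF+MTTR) = 29125/(29125+9.2) = 0.999684
A(alarm module) = MTBF/(MTBF+MTTR) = 3855/(3855+103.9) = 0.973755
A(peristaltic pump) = MTBF/(MTBF+MTTR) = 3075/(3075+48.1) = 0.984599
Series availability: 0.999684 × 0.973755 × 0.984599 = 0.95846

0.95846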